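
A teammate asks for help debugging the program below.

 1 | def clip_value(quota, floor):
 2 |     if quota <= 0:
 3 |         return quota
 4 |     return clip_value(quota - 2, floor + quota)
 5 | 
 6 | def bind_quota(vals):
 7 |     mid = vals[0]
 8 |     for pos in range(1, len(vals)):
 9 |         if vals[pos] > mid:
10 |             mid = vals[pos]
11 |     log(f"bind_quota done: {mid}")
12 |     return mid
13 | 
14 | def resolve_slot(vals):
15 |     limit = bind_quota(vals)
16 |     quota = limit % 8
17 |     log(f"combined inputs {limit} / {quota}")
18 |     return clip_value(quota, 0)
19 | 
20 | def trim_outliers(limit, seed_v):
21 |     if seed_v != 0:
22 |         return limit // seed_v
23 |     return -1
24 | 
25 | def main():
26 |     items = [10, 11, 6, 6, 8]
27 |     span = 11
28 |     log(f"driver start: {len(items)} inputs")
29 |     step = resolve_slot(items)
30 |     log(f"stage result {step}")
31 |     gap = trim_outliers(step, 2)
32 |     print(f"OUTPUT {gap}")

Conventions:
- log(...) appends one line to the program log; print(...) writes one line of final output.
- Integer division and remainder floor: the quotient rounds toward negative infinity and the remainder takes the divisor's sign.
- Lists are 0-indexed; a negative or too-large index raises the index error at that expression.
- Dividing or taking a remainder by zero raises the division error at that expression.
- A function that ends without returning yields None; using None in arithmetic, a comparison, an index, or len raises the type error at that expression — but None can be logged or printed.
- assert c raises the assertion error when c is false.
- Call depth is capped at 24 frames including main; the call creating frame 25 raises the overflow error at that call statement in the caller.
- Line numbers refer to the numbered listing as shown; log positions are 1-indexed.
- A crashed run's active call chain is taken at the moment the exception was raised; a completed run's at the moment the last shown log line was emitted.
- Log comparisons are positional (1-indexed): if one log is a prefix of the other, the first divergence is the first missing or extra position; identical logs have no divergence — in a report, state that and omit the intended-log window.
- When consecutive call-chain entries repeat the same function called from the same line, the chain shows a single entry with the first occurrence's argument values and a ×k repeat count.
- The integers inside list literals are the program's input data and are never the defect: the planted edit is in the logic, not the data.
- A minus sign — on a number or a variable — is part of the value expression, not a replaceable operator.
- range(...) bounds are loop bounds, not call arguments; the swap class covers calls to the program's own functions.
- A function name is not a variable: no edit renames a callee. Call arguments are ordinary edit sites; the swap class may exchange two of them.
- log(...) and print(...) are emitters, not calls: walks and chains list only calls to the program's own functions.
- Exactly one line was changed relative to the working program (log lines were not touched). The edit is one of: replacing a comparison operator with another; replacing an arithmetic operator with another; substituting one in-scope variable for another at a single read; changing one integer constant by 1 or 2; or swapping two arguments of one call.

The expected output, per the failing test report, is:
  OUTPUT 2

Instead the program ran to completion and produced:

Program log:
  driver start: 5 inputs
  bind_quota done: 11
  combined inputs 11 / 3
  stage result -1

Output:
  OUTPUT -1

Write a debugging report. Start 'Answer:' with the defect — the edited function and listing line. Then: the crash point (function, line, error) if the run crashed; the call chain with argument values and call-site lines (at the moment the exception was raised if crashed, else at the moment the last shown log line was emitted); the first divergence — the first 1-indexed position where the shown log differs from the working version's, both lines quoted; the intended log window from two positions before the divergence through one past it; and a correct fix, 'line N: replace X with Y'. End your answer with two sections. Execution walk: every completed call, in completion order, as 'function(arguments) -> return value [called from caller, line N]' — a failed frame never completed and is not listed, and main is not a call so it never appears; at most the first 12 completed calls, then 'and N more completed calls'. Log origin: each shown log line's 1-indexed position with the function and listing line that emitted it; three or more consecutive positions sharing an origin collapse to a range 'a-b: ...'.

Answer: the defect is in clip_value at line 3.
Key fact: Position 4 is the first bad log line: 'stage result -1' should read 'stage result 4'.
Call chain: main.
First divergence: position 4 — the shown line 'stage result -1' should read 'stage result 4'.
Intended log window:
  2: bind_quota done: 11
  3: combined inputs 11 / 3
  4: stage result 4
Execution walk:
  bind_quota([10, 11, 6, 6, 8]) -> 11  [called from resolve_slot, line 15]
  clip_value(-1, 4) -> -1  [called from clip_value, line 4]
  clip_value(1, 3) -> -1  [called from clip_value, line 4]
  clip_value(3, 0) -> -1  [called from resolve_slot, line 18]
  resolve_slot([10, 11, 6, 6, 8]) -> -1  [called from main, line 29]
  trim_outliers(-1, 2) -> -1  [called from main, line 31]
Origin of each log line:
  1: from main, line 28
  2: from bind_quota, line 11
  3: from resolve_slot, line 17
  4: from main, line 30
A correct fix: line 3: replace `quota` with `floor`.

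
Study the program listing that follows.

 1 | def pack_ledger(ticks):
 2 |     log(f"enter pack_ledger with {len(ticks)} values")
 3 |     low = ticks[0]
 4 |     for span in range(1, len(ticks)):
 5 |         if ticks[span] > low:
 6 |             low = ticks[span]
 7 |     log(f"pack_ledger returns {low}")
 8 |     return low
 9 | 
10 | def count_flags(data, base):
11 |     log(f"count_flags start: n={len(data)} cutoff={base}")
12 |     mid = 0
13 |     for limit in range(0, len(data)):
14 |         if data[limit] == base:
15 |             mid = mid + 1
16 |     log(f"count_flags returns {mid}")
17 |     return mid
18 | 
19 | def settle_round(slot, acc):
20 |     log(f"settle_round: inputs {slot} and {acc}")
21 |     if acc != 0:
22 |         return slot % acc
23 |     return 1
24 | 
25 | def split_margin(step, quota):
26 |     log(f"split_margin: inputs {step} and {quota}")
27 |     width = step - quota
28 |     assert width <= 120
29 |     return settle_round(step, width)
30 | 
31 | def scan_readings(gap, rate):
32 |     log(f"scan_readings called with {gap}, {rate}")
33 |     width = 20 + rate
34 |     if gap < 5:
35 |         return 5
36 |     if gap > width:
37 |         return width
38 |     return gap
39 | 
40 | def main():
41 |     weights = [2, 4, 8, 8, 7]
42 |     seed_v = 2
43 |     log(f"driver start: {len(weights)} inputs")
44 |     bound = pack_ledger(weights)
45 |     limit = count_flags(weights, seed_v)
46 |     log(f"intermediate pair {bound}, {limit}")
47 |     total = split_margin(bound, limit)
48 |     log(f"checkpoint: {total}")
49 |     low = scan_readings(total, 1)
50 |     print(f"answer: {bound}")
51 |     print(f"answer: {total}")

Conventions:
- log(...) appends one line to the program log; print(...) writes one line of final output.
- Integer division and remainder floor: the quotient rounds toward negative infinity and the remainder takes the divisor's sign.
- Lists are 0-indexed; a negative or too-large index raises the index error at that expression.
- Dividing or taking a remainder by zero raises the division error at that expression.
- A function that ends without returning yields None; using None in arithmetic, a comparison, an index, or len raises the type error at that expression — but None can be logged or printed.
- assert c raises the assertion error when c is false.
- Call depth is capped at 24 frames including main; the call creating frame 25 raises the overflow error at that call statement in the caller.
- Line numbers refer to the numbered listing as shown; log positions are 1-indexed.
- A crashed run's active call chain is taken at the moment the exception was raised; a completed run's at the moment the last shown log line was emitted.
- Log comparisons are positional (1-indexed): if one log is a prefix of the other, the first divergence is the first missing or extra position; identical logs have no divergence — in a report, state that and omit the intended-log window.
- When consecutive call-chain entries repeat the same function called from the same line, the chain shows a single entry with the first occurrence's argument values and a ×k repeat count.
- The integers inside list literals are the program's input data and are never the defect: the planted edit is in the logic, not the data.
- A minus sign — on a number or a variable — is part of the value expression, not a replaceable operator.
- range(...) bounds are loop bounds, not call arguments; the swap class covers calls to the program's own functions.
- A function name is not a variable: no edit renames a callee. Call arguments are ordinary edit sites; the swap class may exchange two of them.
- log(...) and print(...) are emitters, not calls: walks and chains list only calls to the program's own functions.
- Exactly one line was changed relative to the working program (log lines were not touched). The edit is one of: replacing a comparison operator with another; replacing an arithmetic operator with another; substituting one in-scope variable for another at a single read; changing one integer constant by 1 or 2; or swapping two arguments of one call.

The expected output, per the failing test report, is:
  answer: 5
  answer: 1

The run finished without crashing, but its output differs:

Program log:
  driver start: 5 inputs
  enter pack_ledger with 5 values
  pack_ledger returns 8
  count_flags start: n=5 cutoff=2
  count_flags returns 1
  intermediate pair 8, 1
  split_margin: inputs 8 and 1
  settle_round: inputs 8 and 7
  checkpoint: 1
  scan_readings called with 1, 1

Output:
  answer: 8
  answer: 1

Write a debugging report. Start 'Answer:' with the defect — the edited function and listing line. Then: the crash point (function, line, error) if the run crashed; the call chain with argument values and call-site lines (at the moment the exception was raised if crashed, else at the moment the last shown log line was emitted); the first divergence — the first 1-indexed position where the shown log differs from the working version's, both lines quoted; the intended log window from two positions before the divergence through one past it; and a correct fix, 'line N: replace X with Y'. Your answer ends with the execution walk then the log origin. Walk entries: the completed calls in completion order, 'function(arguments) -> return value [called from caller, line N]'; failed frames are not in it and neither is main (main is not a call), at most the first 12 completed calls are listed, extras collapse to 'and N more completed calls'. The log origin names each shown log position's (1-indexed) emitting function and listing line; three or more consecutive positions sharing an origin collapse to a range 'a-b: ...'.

Answer: the defect is in main at line 50.
Core observation: Every logged value matches the working version; the printed result is what differs.
Call chain: main -> scan_readings(1, 1) (called at line 49).
First divergence: there is none — every log position agrees.
Execution walk:
  pack_ledger([2, 4, 8, 8, 7]) -> 8  [called from main, line 44]
  count_flags([2, 4, 8, 8, 7], 2) -> 1  [called from main, line 45]
  settle_round(8, 7) -> 1  [called from split_margin, line 29]
  split_margin(8, 1) -> 1  [called from main, line 47]
  scan_readings(1, 1) -> 5  [called from main, line 49]
Origin of each log line:
  1: emitted by main (line 43)
  2: emitted by pack_ledger (line 2)
  3: emitted by pack_ledger (line 7)
  4: emitted by count_flags (line 11)
  5: emitted by count_flags (line 16)
  6: emitted by main (line 46)
  7: emitted by split_margin (line 26)
  8: emitted by settle_round (line 20)
  9: emitted by main (line 48)
  10: emitted by scan_readings (line 32)
A correct fix: line 50: replace `bound` with `low`.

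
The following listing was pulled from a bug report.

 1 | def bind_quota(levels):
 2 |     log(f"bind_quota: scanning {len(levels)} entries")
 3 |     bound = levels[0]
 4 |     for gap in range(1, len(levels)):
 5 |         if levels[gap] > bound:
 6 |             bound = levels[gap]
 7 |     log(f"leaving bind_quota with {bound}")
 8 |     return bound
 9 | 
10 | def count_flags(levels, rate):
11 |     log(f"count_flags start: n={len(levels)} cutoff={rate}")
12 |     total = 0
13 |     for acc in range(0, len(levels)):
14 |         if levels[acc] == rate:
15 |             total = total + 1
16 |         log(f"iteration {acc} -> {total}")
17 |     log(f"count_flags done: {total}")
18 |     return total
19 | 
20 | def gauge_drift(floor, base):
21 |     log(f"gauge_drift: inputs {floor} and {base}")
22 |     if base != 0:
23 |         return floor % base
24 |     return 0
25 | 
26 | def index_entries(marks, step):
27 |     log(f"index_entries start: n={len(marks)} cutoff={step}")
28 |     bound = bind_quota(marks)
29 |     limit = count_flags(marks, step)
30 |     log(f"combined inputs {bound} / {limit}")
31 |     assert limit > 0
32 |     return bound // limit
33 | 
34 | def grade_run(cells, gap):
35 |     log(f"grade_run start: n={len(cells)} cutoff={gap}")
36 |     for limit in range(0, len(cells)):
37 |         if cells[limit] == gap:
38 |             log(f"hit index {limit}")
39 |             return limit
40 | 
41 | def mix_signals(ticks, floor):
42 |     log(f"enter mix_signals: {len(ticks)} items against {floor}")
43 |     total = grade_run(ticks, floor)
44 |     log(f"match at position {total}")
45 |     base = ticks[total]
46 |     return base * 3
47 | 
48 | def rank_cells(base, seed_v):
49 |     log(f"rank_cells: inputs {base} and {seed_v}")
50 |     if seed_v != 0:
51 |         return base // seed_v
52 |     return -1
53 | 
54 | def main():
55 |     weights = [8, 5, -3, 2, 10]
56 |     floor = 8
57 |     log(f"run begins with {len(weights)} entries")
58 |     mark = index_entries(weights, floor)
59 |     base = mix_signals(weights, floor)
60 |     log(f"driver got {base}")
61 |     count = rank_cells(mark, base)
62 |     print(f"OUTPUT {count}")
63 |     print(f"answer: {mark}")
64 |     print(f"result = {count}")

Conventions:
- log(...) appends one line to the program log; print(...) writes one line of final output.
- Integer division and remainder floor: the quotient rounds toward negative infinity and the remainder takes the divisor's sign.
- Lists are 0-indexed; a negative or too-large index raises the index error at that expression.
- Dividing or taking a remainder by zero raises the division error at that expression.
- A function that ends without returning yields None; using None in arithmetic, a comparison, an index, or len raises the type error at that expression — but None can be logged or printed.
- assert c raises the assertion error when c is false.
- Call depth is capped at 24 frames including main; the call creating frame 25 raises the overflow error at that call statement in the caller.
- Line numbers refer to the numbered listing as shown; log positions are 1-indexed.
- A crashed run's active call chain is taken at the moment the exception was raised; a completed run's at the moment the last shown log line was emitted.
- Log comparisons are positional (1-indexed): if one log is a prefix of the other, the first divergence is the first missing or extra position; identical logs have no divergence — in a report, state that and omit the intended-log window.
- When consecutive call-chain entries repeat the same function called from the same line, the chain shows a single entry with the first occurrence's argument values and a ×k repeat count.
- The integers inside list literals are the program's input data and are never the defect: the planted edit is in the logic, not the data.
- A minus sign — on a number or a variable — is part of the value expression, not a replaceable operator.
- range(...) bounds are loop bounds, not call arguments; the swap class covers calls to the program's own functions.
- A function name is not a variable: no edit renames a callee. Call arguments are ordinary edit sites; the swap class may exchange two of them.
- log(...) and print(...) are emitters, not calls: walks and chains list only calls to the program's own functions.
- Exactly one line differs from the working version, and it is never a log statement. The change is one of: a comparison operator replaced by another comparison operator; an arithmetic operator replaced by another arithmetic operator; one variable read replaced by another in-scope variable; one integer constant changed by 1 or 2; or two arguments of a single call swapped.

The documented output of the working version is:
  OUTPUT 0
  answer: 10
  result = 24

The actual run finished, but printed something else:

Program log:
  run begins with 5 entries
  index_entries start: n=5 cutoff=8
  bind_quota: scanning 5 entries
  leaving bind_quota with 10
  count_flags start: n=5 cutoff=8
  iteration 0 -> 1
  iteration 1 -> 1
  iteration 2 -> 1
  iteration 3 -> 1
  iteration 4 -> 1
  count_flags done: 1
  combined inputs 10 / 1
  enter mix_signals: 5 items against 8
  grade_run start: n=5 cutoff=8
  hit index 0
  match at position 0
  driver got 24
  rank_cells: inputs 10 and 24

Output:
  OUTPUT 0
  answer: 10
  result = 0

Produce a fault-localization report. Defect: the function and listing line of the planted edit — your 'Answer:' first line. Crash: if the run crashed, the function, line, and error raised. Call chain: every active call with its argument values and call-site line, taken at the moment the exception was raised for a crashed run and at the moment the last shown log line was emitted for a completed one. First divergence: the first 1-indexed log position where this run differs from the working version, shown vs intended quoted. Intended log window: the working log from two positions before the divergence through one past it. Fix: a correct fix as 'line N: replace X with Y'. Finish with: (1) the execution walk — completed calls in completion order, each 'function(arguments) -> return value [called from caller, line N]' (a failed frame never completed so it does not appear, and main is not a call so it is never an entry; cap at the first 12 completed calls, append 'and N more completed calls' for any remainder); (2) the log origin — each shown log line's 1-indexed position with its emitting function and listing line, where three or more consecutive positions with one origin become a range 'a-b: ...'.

Answer: the defect is in main at line 64.
Key observation: No log line changed; the fault shows up purely in the output.
Call chain: main -> rank_cells(10, 24) (called at line 61).
First divergence: none — the logs agree in full.
Execution walk:
  bind_quota([8, 5, -3, 2, 10]) -> 10  [called from index_entries, line 28]
  count_flags([8, 5, -3, 2, 10], 8) -> 1  [called from index_entries, line 29]
  index_entries([8, 5, -3, 2, 10], 8) -> 10  [called from main, line 58]
  grade_run([8, 5, -3, 2, 10], 8) -> 0  [called from mix_signals, line 43]
  mix_signals([8, 5, -3, 2, 10], 8) -> 24  [called from main, line 59]
  rank_cells(10, 24) -> 0  [called from main, line 61]
Origin of each log line:
  1: emitted by main (line 57)
  2: emitted by index_entries (line 27)
  3: emitted by bind_quota (line 2)
  4: emitted by bind_quota (line 7)
  5: emitted by count_flags (line 11)
  6-10: emitted by count_flags (line 16)
  11: emitted by count_flags (line 17)
  12: emitted by index_entries (line 30)
  13: emitted by mix_signals (line 42)
  14: emitted by grade_run (line 35)
  15: emitted by grade_run (line 38)
  16: emitted by mix_signals (line 44)
  17: emitted by main (line 60)
  18: emitted by rank_cells (line 49)
A correct fix: line 64: replace `count` with `base`.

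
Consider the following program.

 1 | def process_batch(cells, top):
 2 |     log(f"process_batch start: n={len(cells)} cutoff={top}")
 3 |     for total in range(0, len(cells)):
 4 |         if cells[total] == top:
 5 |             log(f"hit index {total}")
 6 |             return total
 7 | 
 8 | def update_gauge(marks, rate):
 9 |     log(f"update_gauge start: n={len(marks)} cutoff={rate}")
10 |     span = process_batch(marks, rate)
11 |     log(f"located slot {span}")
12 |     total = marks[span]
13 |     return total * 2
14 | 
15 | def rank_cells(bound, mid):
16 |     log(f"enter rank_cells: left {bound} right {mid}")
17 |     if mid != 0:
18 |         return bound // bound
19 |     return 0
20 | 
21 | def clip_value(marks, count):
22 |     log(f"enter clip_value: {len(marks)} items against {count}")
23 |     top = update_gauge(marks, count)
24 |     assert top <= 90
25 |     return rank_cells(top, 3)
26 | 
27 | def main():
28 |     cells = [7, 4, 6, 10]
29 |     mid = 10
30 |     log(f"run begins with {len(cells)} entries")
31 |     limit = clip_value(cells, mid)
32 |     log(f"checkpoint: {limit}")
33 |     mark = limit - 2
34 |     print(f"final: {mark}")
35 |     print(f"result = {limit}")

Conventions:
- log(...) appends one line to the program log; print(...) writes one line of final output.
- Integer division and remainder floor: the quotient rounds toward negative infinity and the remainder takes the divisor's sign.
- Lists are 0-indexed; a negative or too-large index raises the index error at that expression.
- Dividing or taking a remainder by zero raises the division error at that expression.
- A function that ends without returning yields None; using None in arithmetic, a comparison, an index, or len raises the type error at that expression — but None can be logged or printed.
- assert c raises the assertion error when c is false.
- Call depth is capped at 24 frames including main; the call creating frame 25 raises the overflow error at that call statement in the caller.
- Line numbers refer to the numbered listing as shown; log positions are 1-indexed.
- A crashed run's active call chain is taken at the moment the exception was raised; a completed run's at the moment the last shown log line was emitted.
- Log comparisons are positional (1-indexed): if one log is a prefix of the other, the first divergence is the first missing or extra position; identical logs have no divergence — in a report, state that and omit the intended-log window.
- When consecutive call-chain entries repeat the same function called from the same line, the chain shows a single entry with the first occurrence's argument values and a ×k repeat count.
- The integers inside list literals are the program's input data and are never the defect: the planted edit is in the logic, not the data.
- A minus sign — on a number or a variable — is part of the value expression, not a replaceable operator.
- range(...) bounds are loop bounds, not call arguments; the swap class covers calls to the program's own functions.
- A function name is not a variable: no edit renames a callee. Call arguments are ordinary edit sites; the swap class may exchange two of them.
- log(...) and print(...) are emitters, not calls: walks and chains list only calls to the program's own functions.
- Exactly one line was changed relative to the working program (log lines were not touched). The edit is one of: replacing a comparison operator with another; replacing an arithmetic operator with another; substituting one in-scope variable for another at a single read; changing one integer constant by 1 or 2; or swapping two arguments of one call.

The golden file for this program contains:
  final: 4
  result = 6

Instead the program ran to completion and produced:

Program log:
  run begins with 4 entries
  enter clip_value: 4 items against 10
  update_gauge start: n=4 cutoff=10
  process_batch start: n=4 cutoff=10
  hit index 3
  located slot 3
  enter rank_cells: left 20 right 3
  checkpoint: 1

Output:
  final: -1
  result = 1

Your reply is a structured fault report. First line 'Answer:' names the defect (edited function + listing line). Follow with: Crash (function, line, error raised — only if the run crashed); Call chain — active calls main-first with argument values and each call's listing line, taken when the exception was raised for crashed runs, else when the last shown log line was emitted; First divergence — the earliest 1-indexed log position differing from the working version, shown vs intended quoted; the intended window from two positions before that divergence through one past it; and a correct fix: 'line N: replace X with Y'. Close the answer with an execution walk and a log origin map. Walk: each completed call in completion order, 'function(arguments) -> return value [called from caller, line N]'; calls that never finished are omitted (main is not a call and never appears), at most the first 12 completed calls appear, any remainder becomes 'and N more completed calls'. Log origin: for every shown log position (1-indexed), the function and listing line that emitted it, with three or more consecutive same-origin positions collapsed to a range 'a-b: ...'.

Answer: the defect is in rank_cells at line 18.
Key observation: At log position 8 the runs split — shown 'checkpoint: 1', but the working version logs 'checkpoint: 6'.
Call chain: main.
First divergence: position 8 — shown 'checkpoint: 1', intended 'checkpoint: 6'.
Intended log window:
  6: located slot 3
  7: enter rank_cells: left 20 right 3
  8: checkpoint: 6
Execution walk:
  process_batch([7, 4, 6, 10], 10) -> 3  [called from update_gauge, line 10]
  update_gauge([7, 4, 6, 10], 10) -> 20  [called from clip_value, line 23]
  rank_cells(20, 3) -> 1  [called from clip_value, line 25]
  clip_value([7, 4, 6, 10], 10) -> 1  [called from main, line 31]
Origin of each log line:
  1 — main, line 30
  2 — clip_value, line 22
  3 — update_gauge, line 9
  4 — process_batch, line 2
  5 — process_batch, line 5
  6 — update_gauge, line 11
  7 — rank_cells, line 16
  8 — main, line 32
A correct fix: line 18: replace `bound // bound` with `bound // mid`.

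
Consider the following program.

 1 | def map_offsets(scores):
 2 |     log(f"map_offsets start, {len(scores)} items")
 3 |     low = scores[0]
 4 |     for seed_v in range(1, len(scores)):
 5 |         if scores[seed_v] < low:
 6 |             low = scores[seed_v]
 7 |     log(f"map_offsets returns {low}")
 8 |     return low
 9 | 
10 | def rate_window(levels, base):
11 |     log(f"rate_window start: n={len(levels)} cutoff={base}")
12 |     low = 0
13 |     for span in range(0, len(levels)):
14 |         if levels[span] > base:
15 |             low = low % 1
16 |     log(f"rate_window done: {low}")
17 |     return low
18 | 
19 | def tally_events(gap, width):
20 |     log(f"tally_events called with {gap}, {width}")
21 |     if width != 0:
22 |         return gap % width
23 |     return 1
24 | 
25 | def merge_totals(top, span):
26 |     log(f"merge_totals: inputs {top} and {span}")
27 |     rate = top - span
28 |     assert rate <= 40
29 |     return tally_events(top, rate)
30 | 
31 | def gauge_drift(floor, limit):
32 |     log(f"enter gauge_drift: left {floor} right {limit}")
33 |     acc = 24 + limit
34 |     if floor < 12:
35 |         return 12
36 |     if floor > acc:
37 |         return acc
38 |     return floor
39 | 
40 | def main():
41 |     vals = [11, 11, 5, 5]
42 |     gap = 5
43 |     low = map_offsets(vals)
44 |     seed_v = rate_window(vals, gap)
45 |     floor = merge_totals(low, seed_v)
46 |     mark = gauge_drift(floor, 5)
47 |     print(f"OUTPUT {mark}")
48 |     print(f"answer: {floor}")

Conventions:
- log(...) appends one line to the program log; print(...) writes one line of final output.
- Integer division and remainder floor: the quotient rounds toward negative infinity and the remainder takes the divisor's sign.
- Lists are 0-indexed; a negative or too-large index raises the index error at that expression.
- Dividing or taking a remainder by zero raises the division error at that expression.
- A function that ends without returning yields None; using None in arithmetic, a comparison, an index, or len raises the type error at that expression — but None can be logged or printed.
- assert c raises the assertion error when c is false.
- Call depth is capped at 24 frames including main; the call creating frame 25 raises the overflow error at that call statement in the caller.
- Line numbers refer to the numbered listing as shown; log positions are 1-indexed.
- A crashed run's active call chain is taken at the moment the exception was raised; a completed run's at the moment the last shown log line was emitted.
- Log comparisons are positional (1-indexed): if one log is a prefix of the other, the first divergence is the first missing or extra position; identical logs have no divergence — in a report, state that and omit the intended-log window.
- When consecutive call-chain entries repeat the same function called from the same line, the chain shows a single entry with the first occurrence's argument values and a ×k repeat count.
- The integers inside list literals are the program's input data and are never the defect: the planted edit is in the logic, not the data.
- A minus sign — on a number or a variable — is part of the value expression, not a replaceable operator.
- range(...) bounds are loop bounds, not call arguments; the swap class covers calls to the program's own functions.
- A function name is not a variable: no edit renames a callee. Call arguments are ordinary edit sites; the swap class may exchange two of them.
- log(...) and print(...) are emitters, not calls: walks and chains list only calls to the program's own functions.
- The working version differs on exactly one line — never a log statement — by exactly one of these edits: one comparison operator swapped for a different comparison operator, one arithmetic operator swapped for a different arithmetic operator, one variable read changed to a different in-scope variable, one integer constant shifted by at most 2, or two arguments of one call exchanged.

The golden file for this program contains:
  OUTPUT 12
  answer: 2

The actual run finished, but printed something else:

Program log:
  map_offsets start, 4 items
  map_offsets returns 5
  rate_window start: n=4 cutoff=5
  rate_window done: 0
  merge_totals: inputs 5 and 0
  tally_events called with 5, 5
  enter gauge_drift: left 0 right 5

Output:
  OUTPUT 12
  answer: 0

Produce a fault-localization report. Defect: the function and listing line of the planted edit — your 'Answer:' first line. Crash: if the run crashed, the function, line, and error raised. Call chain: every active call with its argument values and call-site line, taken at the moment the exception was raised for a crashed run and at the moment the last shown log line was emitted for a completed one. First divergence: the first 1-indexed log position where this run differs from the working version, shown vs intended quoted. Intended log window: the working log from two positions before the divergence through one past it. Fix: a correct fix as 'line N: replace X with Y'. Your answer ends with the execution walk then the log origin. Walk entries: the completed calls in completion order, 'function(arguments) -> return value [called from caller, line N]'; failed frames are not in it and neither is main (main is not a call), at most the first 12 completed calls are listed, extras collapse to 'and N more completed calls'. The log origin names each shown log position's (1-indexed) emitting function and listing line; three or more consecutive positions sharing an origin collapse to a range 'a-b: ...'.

Answer: the defect is in rate_window at line 15.
Core observation: Log line 4 is where behavior first shows: 'rate_window done: 0' appears instead of 'rate_window done: 2'.
Call chain: main -> gauge_drift(0, 5) (called at line 46).
First divergence: position 4 — the shown line 'rate_window done: 0' should read 'rate_window done: 2'.
Intended log window:
  2: map_offsets returns 5
  3: rate_window start: n=4 cutoff=5
  4: rate_window done: 2
  5: merge_totals: inputs 5 and 2
Execution walk:
  map_offsets([11, 11, 5, 5]) -> 5  [called from main, line 43]
  rate_window([11, 11, 5, 5], 5) -> 0  [called from main, line 44]
  tally_events(5, 5) -> 0  [called from merge_totals, line 29]
  merge_totals(5, 0) -> 0  [called from main, line 45]
  gauge_drift(0, 5) -> 12  [called from main, line 46]
Log origins:
  1: emitted by map_offsets (line 2)
  2: emitted by map_offsets (line 7)
  3: emitted by rate_window (line 11)
  4: emitted by rate_window (line 16)
  5: emitted by merge_totals (line 26)
  6: emitted by tally_events (line 20)
  7: emitted by gauge_drift (line 32)
A correct fix: line 15: replace `%` with `+`.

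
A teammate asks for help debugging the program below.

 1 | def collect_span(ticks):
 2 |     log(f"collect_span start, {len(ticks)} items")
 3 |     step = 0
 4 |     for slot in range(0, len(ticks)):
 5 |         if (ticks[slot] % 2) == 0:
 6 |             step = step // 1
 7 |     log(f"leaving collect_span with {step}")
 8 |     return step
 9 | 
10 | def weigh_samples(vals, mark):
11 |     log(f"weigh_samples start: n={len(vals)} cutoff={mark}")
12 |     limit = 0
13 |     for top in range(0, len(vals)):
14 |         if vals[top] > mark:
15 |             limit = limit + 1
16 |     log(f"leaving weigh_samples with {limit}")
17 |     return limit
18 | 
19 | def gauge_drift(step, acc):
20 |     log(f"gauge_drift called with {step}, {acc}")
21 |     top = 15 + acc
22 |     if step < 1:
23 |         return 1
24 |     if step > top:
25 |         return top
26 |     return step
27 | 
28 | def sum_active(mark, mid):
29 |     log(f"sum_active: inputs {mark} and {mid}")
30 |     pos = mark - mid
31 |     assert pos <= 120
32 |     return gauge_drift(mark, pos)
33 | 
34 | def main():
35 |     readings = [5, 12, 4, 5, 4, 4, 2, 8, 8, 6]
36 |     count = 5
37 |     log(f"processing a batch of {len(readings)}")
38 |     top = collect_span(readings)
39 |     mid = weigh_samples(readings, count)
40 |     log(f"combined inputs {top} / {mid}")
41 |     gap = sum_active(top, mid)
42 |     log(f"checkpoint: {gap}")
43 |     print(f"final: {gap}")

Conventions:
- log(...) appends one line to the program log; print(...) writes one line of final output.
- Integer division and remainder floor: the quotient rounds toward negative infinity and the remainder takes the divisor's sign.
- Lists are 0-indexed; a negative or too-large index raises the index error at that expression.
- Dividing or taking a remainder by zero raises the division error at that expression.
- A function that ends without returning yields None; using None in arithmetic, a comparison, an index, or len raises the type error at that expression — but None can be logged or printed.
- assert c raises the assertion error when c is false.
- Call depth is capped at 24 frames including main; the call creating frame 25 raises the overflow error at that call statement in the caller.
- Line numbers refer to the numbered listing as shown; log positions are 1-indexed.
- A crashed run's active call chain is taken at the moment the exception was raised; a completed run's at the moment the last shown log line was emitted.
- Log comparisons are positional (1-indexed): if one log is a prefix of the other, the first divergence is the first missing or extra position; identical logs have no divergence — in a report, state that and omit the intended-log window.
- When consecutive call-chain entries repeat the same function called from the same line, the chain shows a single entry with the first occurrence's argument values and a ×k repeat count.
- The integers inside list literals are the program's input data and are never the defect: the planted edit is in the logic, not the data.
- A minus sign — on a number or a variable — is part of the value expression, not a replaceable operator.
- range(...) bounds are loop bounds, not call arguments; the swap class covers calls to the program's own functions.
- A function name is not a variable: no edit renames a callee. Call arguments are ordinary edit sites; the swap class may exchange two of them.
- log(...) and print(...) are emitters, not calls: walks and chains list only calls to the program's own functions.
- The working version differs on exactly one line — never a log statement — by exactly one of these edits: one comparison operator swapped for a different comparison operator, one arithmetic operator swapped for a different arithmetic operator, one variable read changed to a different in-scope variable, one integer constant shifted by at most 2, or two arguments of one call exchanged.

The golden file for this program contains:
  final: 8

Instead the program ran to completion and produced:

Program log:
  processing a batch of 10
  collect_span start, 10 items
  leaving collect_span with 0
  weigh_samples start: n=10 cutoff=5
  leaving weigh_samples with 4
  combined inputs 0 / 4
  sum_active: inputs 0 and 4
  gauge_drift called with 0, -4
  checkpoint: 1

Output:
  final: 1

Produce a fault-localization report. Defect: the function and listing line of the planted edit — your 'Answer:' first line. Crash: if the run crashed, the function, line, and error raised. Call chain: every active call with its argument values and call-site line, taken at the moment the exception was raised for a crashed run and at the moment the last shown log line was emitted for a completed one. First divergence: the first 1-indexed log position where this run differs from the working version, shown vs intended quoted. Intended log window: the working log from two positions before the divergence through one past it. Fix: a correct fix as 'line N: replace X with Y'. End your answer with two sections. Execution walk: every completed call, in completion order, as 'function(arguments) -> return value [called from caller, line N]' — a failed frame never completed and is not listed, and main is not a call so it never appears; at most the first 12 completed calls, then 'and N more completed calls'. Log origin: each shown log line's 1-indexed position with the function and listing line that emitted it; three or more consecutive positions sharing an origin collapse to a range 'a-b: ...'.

Answer: the defect is in collect_span at line 6.
Key observation: At log position 3 the runs split — shown 'leaving collect_span with 0', but the working version logs 'leaving collect_span with 8'.
Call chain: main.
First divergence: at position 3 the run shows 'leaving collect_span with 0' where the working version logs 'leaving collect_span with 8'.
Intended log window:
  1: processing a batch of 10
  2: collect_span start, 10 items
  3: leaving collect_span with 8
  4: weigh_samples start: n=10 cutoff=5
Execution walk:
  collect_span([5, 12, 4, 5, 4, 4, 2, 8, 8, 6]) -> 0  [called from main, line 38]
  weigh_samples([5, 12, 4, 5, 4, 4, 2, 8, 8, 6], 5) -> 4  [called from main, line 39]
  gauge_drift(0, -4) -> 1  [called from sum_active, line 32]
  sum_active(0, 4) -> 1  [called from main, line 41]
Log line origins:
  1: from main, line 37
  2: from collect_span, line 2
  3: from collect_span, line 7
  4: from weigh_samples, line 11
  5: from weigh_samples, line 16
  6: from main, line 40
  7: from sum_active, line 29
  8: from gauge_drift, line 20
  9: from main, line 42
A correct fix: line 6: replace `//` with `+`.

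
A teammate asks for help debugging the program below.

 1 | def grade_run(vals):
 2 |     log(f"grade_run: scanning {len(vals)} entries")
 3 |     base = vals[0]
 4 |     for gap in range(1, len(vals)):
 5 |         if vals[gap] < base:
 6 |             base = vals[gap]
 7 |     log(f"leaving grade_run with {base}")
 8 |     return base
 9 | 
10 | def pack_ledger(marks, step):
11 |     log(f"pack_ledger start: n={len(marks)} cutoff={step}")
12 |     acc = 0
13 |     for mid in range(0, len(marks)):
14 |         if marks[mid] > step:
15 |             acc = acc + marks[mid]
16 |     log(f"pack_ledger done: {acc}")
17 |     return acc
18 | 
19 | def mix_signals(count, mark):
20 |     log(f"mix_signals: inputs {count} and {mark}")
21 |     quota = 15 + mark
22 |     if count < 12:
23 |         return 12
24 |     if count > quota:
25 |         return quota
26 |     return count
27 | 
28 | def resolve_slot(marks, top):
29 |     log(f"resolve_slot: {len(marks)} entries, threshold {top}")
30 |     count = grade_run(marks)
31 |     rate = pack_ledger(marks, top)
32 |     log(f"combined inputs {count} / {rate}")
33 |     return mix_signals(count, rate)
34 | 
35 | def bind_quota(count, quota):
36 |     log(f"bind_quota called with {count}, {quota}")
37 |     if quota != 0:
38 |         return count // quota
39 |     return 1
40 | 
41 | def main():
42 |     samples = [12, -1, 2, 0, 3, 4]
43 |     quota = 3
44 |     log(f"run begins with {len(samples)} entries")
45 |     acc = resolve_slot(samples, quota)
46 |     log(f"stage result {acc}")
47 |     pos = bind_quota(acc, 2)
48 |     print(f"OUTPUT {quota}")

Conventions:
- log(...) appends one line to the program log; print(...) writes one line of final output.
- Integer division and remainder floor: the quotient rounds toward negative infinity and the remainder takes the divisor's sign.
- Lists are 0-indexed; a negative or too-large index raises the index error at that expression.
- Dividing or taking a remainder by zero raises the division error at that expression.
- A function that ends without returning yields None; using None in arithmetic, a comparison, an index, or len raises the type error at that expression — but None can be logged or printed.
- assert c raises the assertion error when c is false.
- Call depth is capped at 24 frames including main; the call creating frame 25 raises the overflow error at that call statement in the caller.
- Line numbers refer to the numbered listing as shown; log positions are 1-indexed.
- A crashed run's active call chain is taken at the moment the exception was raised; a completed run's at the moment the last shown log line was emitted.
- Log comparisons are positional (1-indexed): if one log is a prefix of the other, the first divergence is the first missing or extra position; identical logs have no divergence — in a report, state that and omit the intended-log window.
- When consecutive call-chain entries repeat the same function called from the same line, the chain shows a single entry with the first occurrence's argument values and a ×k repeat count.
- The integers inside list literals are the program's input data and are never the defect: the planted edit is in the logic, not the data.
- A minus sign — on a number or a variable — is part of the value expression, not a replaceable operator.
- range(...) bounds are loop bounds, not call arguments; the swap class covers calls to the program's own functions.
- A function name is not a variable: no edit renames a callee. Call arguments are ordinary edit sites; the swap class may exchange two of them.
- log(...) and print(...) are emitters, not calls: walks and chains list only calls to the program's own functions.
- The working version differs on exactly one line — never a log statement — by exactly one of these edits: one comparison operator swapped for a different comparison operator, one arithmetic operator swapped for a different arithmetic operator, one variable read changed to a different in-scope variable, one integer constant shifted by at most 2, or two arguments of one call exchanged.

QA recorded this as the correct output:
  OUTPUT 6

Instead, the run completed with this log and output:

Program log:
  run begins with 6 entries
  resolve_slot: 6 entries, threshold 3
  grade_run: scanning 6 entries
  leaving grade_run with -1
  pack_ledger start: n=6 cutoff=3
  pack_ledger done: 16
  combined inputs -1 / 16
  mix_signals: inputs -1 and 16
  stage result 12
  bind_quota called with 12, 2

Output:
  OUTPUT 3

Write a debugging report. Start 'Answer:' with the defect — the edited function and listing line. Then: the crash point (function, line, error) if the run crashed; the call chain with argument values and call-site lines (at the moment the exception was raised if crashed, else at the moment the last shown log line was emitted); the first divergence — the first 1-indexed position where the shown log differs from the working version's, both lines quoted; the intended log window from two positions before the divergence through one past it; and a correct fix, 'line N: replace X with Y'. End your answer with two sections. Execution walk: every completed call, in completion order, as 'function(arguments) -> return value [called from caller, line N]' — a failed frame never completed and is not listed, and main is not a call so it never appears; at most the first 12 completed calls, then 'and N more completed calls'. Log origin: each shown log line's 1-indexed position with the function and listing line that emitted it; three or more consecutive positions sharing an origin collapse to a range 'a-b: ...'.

Answer: the defect is in main at line 48.
Core observation: The logs agree in full; only the final output differs.
Call chain: main -> bind_quota(12, 2) (called at line 47).
First divergence: there is none — every log position agrees.
Execution walk:
  grade_run([12, -1, 2, 0, 3, 4]) -> -1  [called from resolve_slot, line 30]
  pack_ledger([12, -1, 2, 0, 3, 4], 3) -> 16  [called from resolve_slot, line 31]
  mix_signals(-1, 16) -> 12  [called from resolve_slot, line 33]
  resolve_slot([12, -1, 2, 0, 3, 4], 3) -> 12  [called from main, line 45]
  bind_quota(12, 2) -> 6  [called from main, line 47]
Log origin:
  1 — main, line 44
  2 — resolve_slot, line 29
  3 — grade_run, line 2
  4 — grade_run, line 7
  5 — pack_ledger, line 11
  6 — pack_ledger, line 16
  7 — resolve_slot, line 32
  8 — mix_signals, line 20
  9 — main, line 46
  10 — bind_quota, line 36
A correct fix: line 48: replace `quota` with `pos`.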